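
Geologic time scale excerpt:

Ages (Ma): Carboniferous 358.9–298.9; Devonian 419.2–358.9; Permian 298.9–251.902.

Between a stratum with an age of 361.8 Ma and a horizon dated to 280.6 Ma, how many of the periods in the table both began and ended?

361.8 Ma sits inside the Devonian (419.2–358.9) and 280.6 Ma inside the Permian (298.9–251.902); neither of those is wholly between the two dates.
The listed periods lying completely between them are Carboniferous — 1 in all.

1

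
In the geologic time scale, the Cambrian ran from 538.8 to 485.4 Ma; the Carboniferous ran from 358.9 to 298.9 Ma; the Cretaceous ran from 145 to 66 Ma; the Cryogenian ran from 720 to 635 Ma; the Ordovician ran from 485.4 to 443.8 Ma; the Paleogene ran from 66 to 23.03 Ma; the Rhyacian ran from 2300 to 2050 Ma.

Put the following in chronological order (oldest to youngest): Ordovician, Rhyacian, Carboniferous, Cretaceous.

Sorting by start age (descending Ma, since larger Ma = older): Rhyacian began 2300, Ordovician began 485.4, Carboniferous began 358.9, Cretaceous began 145.

Rhyacian → Ordovician → Carboniferous → Cretaceous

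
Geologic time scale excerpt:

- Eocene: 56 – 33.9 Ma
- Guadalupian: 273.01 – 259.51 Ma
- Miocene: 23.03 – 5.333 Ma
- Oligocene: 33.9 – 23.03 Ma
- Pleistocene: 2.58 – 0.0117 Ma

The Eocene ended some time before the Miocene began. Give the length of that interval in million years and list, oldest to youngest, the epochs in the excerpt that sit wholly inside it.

End of Eocene = 33.9 Ma; start of Miocene = 23.03 Ma.
Gap = 33.9 − 23.03 = 10.87 Myr.
Epochs wholly inside 33.9–23.03 Ma: Oligocene (33.9–23.03).

10.87 million years; Oligocene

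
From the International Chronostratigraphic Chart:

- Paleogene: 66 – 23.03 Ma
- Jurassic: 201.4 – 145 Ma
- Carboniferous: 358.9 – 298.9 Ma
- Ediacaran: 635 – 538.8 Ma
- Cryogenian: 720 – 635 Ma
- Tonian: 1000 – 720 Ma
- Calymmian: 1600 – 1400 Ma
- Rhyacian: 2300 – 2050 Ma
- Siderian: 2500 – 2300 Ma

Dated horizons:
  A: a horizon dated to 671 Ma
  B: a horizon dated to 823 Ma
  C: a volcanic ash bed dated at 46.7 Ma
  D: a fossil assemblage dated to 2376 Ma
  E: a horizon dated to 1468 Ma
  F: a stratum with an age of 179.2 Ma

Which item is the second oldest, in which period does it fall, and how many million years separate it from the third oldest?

Sorted oldest-first by Ma: D (2376), E (1468), B (823), A (671), F (179.2), C (46.7).
The second oldest is E at 1468 Ma, which lies in 1600–1400 Ma: the Calymmian.
The third oldest is B at 823 Ma; separation = |1468 − 823| = 645 Myr.

E, in the Calymmian; 645 million years to B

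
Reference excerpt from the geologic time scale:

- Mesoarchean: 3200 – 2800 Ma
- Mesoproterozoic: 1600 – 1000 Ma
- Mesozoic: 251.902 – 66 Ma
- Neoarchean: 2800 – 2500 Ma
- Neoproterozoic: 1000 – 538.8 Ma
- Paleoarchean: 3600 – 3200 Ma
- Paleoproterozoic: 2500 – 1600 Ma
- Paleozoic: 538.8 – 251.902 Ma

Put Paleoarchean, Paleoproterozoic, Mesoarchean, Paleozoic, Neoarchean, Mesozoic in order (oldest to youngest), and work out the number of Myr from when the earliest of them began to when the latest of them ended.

Paleoarchean → Mesoarchean → Neoarchean → Paleoproterozoic → Paleozoic → Mesozoic; total span 3534 Myr

From the excerpt: Paleoarchean 3600–3200; Paleoproterozoic 2500–1600; Mesoarchean 3200–2800; Paleozoic 538.8–251.902; Neoarchean 2800–2500; Mesozoic 251.902–66 (Ma).
Larger Ma is earlier, so the oldest is Paleoarchean and the youngest is Mesozoic; oldest to youngest: Paleoarchean, Mesoarchean, Neoarchean, Paleoproterozoic, Paleozoic, Mesozoic.
Oldest start 3600 minus youngest end 66 gives 3534 Myr overall.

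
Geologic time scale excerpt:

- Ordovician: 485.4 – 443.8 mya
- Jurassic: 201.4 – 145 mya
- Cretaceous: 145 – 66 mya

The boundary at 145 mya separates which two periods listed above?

The Jurassic ends at 145 mya and the Cretaceous begins at 145 mya, so they share that boundary.

Jurassic and Cretaceous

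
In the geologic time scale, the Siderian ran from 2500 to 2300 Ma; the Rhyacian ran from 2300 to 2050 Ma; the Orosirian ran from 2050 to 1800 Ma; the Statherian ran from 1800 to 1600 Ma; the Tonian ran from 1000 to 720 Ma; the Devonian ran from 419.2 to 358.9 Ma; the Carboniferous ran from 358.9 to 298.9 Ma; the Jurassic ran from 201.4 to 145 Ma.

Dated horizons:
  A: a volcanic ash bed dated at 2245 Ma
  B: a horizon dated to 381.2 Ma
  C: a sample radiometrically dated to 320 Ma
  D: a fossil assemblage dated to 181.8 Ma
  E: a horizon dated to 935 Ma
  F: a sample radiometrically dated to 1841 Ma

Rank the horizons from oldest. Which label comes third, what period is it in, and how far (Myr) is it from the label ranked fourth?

Larger Ma means older, so oldest first: A 2245 > F 1841 > E 935 > B 381.2 > C 320 > D 181.8.
Counting 3 along gives E (935 Ma); the excerpt puts that inside the Tonian, 1000–720 Ma.
Next in line is B (381.2 Ma), and 935 − 381.2 = 553.8 Myr.

E, in the Tonian; 553.8 million years to B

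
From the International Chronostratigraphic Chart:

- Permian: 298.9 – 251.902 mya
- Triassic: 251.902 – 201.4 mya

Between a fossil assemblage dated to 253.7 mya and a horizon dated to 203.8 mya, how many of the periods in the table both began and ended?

The older date is 253.7 Ma and the younger is 203.8 Ma.
No period both begins after 253.7 Ma and ends before 203.8 Ma, so the count is 0.

0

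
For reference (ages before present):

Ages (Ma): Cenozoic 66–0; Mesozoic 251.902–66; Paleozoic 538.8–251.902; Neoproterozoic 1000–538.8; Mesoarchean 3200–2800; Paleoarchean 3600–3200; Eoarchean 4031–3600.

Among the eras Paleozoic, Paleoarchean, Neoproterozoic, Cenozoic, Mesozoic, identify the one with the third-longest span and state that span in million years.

Start − end for each: Paleozoic 538.8 − 251.902 = 286.898; Paleoarchean 3600 − 3200 = 400; Neoproterozoic 1000 − 538.8 = 461.2; Cenozoic 66 − 0 = 66; Mesozoic 251.902 − 66 = 185.902.
Ranking these from longest: Neoproterozoic > Paleoarchean > Paleozoic > Mesozoic > Cenozoic.
Position 3 in that ranking is Paleozoic, which lasted 286.898 Myr.

Paleozoic, 286.898 million years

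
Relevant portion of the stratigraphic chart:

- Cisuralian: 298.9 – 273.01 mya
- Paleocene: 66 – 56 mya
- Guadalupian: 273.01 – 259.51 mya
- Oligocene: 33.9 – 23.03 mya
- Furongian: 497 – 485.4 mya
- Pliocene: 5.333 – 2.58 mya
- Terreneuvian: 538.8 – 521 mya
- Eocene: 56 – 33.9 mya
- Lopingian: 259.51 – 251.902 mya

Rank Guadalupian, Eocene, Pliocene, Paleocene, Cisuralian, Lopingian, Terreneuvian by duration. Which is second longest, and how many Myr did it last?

Eocene, 22.1 million years

Start − end for each: Guadalupian 273.01 − 259.51 = 13.5; Eocene 56 − 33.9 = 22.1; Pliocene 5.333 − 2.58 = 2.753; Paleocene 66 − 56 = 10; Cisuralian 298.9 − 273.01 = 25.89; Lopingian 259.51 − 251.902 = 7.608; Terreneuvian 538.8 − 521 = 17.8.
Ranking these from longest: Cisuralian > Eocene > Terreneuvian > Guadalupian > Paleocene > Lopingian > Pliocene.
Position 2 in that ranking is Eocene, which lasted 22.1 Myr.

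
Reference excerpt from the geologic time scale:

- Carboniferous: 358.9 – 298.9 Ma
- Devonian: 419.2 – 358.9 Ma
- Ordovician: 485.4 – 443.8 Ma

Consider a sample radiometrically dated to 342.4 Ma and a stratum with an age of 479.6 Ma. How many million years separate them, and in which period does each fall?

Elapsed time: 479.6 − 342.4 = 137.2 Myr.
342.4 Ma lies within 358.9–298.9 Ma: Carboniferous.
479.6 Ma lies within 485.4–443.8 Ma: Ordovician.

137.2 million years apart; the first in the Carboniferous, the second in the Ordovician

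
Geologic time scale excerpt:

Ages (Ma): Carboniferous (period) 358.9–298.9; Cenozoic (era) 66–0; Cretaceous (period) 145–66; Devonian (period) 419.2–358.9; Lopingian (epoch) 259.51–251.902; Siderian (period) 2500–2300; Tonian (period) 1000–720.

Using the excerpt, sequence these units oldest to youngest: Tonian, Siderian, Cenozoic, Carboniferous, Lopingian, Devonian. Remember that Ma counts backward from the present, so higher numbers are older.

Read off each span (Ma): Tonian 1000–720; Siderian 2500–2300; Cenozoic 66–0; Carboniferous 358.9–298.9; Lopingian 259.51–251.902; Devonian 419.2–358.9.
Larger Ma is older, so oldest→youngest is Siderian, Tonian, Devonian, Carboniferous, Lopingian, Cenozoic.

Siderian → Tonian → Devonian → Carboniferous → Lopingian → Cenozoic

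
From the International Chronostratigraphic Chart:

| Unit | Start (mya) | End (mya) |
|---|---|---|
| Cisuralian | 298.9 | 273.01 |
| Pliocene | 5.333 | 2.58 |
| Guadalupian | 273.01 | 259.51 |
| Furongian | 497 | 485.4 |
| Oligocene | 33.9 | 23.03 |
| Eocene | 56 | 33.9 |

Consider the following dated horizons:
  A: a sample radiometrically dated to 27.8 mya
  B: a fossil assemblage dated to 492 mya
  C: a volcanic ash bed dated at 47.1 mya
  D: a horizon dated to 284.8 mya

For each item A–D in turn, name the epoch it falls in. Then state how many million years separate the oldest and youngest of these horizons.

Match each age against the start–end ranges in the excerpt: A = 27.8 Ma → Oligocene (33.9–23.03); B = 492 Ma → Furongian (497–485.4); C = 47.1 Ma → Eocene (56–33.9); D = 284.8 Ma → Cisuralian (298.9–273.01).
The largest age is 492 Ma and the smallest is 27.8 Ma; their difference is 464.2 Myr.

A — Oligocene; B — Furongian; C — Eocene; D — Cisuralian; span 464.2 million years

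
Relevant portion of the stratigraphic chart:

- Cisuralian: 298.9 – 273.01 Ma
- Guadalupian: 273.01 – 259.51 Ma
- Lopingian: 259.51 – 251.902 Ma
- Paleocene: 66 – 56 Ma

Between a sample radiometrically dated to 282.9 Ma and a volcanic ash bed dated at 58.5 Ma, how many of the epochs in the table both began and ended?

2

282.9 Ma sits inside the Cisuralian (298.9–273.01) and 58.5 Ma inside the Paleocene (66–56); neither of those is wholly between the two dates.
The listed epochs lying completely between them are Guadalupian, Lopingian — 2 in all.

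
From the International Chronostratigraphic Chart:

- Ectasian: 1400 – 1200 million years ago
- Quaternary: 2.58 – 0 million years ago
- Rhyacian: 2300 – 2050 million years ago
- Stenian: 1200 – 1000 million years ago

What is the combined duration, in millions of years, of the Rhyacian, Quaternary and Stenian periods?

Duration is start − end for each: (2300 − 2050) + (2.58 − 0) + (1200 − 1000).
That is 250 + 2.58 + 200, which totals 452.58 million years.

452.58 million years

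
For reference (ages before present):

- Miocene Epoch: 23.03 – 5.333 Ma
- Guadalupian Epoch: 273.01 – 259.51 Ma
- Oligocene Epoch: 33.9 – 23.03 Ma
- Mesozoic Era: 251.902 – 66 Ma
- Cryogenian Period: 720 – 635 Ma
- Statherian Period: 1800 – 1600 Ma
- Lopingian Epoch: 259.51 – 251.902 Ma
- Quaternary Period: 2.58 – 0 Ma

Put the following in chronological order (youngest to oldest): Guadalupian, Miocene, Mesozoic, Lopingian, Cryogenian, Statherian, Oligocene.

The oldest of these is Statherian (starts 1800 Ma) and the youngest is Miocene (ends 5.333 Ma).
In between, by decreasing start age: Cryogenian (720), Guadalupian (273.01), Lopingian (259.51), Mesozoic (251.902), Oligocene (33.9).
Listing youngest first means reversing that sequence.

Miocene, then Oligocene, then Mesozoic, then Lopingian, then Guadalupian, then Cryogenian, then Statherian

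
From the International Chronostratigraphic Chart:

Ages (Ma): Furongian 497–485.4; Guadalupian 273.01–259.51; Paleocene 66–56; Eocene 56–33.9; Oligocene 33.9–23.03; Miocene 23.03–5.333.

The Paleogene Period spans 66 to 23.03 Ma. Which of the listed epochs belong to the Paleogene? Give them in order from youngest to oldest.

Oligocene, Eocene, Paleocene

Epochs with both bounds inside 66–23.03 Ma: Oligocene (33.9–23.03), Eocene (56–33.9), Paleocene (66–56).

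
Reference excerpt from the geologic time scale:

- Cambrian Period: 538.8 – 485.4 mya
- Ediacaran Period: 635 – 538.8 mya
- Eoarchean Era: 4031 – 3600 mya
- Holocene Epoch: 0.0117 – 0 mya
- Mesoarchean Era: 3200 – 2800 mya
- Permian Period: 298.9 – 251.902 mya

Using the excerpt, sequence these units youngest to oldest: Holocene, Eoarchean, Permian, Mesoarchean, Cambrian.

Holocene, Permian, Cambrian, Mesoarchean, Eoarchean

Read off each span (Ma): Holocene 0.0117–0; Eoarchean 4031–3600; Permian 298.9–251.902; Mesoarchean 3200–2800; Cambrian 538.8–485.4.
Larger Ma is older, so oldest→youngest is Eoarchean, Mesoarchean, Cambrian, Permian, Holocene; reverse it for youngest→oldest.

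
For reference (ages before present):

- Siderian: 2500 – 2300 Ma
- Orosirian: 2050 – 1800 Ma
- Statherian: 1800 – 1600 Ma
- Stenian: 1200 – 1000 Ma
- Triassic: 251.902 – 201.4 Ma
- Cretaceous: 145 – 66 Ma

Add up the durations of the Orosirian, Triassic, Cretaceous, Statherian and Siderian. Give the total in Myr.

779.502 million years

Each duration: Orosirian = 250; Triassic = 50.502; Cretaceous = 79; Statherian = 200; Siderian = 200.
Sum: 250 + 50.502 + 79 + 200 + 200 = 779.502 Myr.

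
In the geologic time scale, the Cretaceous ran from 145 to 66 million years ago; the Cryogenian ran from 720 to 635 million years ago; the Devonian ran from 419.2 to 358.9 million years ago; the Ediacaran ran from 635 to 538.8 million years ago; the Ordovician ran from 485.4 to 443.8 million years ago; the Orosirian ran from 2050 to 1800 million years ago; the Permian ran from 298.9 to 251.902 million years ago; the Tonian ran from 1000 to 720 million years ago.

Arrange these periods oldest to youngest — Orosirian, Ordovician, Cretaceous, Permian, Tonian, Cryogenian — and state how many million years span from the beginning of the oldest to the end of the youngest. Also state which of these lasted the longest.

From the excerpt: Orosirian 2050–1800; Ordovician 485.4–443.8; Cretaceous 145–66; Permian 298.9–251.902; Tonian 1000–720; Cryogenian 720–635 (Ma).
Larger Ma is earlier, so the oldest is Orosirian and the youngest is Cretaceous; oldest to youngest: Orosirian, Tonian, Cryogenian, Ordovician, Permian, Cretaceous.
Oldest start 2050 minus youngest end 66 gives 1984 Myr overall.
Individual lengths (start − end): Tonian 280; Permian 46.998; Cretaceous 79; Orosirian 250; Ordovician 41.6; Cryogenian 85. The largest is Tonian at 280 Myr.

Orosirian, Tonian, Cryogenian, Ordovician, Permian, Cretaceous; total span 1984 Myr; longest is Tonian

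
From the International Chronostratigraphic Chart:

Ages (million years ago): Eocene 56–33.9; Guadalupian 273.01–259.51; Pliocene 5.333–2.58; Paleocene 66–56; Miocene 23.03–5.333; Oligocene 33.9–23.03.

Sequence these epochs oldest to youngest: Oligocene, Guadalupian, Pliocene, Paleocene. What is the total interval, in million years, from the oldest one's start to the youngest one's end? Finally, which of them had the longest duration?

Start ages (Ma): Guadalupian 273.01, Paleocene 66, Oligocene 33.9, Pliocene 5.333.
Ordered oldest to youngest: Guadalupian, Paleocene, Oligocene, Pliocene.
Span = 273.01 − 2.58 = 270.43 Myr.
Durations: Guadalupian 13.5, Paleocene 10, Oligocene 10.87, Pliocene 2.753 → longest is Guadalupian (13.5 Myr).

Guadalupian, Paleocene, Oligocene, Pliocene; total span 270.43 Myr; longest is Guadalupian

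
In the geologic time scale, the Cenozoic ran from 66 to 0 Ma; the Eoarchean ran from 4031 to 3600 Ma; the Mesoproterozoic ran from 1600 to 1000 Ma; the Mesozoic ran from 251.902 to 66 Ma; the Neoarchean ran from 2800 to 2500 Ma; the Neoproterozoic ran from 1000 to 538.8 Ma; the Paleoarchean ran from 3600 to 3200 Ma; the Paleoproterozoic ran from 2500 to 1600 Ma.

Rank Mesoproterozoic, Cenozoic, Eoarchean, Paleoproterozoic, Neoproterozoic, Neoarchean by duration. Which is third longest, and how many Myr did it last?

Start − end for each: Mesoproterozoic 1600 − 1000 = 600; Cenozoic 66 − 0 = 66; Eoarchean 4031 − 3600 = 431; Paleoproterozoic 2500 − 1600 = 900; Neoproterozoic 1000 − 538.8 = 461.2; Neoarchean 2800 − 2500 = 300.
Ranking these from longest: Paleoproterozoic > Mesoproterozoic > Neoproterozoic > Eoarchean > Neoarchean > Cenozoic.
Position 3 in that ranking is Neoproterozoic, which lasted 461.2 Myr.

Neoproterozoic, 461.2 million years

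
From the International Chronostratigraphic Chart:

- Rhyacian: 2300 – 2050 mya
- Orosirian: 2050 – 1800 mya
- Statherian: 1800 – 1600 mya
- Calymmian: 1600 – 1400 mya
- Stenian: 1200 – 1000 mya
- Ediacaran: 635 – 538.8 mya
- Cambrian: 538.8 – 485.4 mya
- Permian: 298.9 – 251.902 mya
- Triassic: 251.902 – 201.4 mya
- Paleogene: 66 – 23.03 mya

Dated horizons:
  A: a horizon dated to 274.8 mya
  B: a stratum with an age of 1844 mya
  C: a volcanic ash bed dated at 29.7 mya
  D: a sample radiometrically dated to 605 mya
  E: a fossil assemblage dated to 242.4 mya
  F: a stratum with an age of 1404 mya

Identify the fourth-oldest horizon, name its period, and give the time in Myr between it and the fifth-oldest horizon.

Sorted oldest-first by Ma: B (1844), F (1404), D (605), A (274.8), E (242.4), C (29.7).
The fourth oldest is A at 274.8 Ma, which lies in 298.9–251.902 Ma: the Permian.
The fifth oldest is E at 242.4 Ma; separation = |274.8 − 242.4| = 32.4 Myr.

A, in the Permian; 32.4 million years to E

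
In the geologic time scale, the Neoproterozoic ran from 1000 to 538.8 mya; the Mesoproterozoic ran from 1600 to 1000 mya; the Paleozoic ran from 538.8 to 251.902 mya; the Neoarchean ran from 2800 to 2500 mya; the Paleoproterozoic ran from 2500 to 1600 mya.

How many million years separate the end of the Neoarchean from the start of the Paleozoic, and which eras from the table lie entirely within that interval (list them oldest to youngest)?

End of Neoarchean = 2500 Ma; start of Paleozoic = 538.8 Ma.
Gap = 2500 − 538.8 = 1961.2 Myr.
Eras wholly inside 2500–538.8 Ma: Paleoproterozoic (2500–1600), Mesoproterozoic (1600–1000), Neoproterozoic (1000–538.8).

1961.2 million years; Paleoproterozoic, Mesoproterozoic, Neoproterozoic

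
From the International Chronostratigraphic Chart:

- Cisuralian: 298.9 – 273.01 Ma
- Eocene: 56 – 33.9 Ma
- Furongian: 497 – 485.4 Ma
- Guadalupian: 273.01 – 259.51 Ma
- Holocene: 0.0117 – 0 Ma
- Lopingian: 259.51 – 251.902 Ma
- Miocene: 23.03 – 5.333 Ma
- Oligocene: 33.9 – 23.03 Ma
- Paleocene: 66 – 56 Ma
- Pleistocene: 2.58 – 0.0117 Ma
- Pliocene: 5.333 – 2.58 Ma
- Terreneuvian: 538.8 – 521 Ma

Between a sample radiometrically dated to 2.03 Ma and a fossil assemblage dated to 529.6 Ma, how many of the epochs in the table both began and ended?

The older date is 529.6 Ma and the younger is 2.03 Ma.
Epochs with start < 529.6 and end > 2.03 Ma: Furongian (497–485.4), Cisuralian (298.9–273.01), Guadalupian (273.01–259.51), Lopingian (259.51–251.902), Paleocene (66–56), Eocene (56–33.9), Oligocene (33.9–23.03), Miocene (23.03–5.333), Pliocene (5.333–2.58).
That is 9 complete epochs.

9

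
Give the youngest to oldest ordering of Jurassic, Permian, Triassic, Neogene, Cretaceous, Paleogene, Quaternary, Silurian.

Quaternary, then Neogene, then Paleogene, then Cretaceous, then Jurassic, then Triassic, then Permian, then Silurian

Group by era (each group listed oldest first) — Paleozoic: Silurian, Permian; Mesozoic: Triassic, Jurassic, Cretaceous; Cenozoic: Paleogene, Neogene, Quaternary. The eras run Paleozoic → Mesozoic → Cenozoic. Concatenating the groups in that era order and then reversing gives youngest to oldest.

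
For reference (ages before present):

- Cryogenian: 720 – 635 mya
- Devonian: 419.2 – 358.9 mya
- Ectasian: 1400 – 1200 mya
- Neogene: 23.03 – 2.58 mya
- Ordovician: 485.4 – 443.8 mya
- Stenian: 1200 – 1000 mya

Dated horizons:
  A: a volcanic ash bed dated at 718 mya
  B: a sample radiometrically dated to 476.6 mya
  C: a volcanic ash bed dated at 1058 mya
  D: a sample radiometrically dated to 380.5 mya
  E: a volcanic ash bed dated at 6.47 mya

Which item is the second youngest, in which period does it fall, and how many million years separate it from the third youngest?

Smaller Ma means younger, so youngest first: E 6.47 < D 380.5 < B 476.6 < A 718 < C 1058.
Counting 2 along gives D (380.5 Ma); the excerpt puts that inside the Devonian, 419.2–358.9 Ma.
Next in line is B (476.6 Ma), and 476.6 − 380.5 = 96.1 Myr.

D, in the Devonian; 96.1 million years to B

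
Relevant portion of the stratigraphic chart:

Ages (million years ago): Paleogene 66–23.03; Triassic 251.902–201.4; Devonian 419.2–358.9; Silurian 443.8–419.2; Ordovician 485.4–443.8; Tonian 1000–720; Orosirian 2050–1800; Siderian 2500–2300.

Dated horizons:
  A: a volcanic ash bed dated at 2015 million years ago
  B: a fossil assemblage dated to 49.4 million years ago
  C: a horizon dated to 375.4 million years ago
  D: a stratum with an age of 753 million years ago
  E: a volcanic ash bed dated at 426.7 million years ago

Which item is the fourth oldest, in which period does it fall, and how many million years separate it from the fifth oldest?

C, in the Devonian; 326 million years to B

Sorted oldest-first by Ma: A (2015), D (753), E (426.7), C (375.4), B (49.4).
The fourth oldest is C at 375.4 Ma, which lies in 419.2–358.9 Ma: the Devonian.
The fifth oldest is B at 49.4 Ma; separation = |375.4 − 49.4| = 326 Myr.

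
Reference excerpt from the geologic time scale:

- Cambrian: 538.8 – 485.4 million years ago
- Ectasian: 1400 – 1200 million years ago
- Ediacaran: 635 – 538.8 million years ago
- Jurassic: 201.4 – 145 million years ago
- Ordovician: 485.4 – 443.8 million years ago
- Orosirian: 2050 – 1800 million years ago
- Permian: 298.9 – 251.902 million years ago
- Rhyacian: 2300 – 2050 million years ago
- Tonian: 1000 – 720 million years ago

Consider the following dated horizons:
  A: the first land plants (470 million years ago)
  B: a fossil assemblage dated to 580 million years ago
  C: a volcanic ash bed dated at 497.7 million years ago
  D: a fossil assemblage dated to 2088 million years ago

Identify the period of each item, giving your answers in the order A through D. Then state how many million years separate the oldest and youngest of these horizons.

A — Ordovician; B — Ediacaran; C — Cambrian; D — Rhyacian; span 1618 million years

A: 470 Ma lies in 485.4–443.8 Ma, so Ordovician.
B: 580 Ma lies in 635–538.8 Ma, so Ediacaran.
C: 497.7 Ma lies in 538.8–485.4 Ma, so Cambrian.
D: 2088 Ma lies in 2300–2050 Ma, so Rhyacian.
Oldest = 2088 Ma, youngest = 470 Ma → span 1618 Myr.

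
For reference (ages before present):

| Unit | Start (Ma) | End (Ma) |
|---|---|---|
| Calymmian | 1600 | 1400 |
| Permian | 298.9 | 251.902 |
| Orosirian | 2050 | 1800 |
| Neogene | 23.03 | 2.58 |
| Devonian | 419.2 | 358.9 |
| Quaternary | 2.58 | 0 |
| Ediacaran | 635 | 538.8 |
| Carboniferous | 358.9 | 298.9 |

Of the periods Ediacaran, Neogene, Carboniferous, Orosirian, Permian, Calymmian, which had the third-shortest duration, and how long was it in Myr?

Carboniferous, 60 million years

Durations: Ediacaran 96.2; Neogene 20.45; Carboniferous 60; Orosirian 250; Permian 46.998; Calymmian 200 Myr.
Sorted shortest-first: Neogene (20.45), Permian (46.998), Carboniferous (60), Ediacaran (96.2), Calymmian (200), Orosirian (250).
The third shortest is Carboniferous at 60 Myr.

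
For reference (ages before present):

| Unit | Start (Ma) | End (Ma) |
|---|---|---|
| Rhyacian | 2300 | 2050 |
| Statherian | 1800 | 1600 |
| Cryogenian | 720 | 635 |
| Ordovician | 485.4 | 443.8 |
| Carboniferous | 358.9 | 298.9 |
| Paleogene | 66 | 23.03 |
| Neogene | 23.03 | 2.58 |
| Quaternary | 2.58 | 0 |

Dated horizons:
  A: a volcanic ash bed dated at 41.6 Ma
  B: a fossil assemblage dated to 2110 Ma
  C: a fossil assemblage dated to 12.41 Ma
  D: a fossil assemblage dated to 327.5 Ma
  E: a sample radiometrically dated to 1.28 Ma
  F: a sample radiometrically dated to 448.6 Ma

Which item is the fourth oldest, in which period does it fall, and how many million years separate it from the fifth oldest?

Sorted oldest-first by Ma: B (2110), F (448.6), D (327.5), A (41.6), C (12.41), E (1.28).
The fourth oldest is A at 41.6 Ma, which lies in 66–23.03 Ma: the Paleogene.
The fifth oldest is C at 12.41 Ma; separation = |41.6 − 12.41| = 29.19 Myr.

A, in the Paleogene; 29.19 million years to C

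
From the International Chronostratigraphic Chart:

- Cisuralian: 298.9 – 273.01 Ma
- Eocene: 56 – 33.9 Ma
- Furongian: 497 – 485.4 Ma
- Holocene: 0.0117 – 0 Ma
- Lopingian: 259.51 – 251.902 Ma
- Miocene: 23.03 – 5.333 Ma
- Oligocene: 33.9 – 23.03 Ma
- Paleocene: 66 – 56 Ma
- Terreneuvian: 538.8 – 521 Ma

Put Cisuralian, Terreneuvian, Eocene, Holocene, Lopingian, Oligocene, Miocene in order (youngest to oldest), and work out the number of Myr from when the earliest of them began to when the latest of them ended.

Holocene → Miocene → Oligocene → Eocene → Lopingian → Cisuralian → Terreneuvian; total span 538.8 Myr

Start ages (Ma): Terreneuvian 538.8, Cisuralian 298.9, Lopingian 259.51, Eocene 56, Oligocene 33.9, Miocene 23.03, Holocene 0.0117.
Ordered youngest to oldest: Holocene, Miocene, Oligocene, Eocene, Lopingian, Cisuralian, Terreneuvian.
Span = 538.8 − 0 = 538.8 Myr.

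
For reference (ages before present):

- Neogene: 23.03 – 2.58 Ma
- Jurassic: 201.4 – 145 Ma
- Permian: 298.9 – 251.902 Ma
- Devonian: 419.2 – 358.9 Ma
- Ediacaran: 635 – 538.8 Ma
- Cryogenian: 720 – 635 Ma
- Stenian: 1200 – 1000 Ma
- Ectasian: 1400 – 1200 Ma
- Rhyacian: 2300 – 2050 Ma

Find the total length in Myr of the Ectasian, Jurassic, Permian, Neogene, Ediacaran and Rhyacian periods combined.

670.048 million years

Each duration: Ectasian = 200; Jurassic = 56.4; Permian = 46.998; Neogene = 20.45; Ediacaran = 96.2; Rhyacian = 250.
Sum: 200 + 56.4 + 46.998 + 20.45 + 96.2 + 250 = 670.048 Myr.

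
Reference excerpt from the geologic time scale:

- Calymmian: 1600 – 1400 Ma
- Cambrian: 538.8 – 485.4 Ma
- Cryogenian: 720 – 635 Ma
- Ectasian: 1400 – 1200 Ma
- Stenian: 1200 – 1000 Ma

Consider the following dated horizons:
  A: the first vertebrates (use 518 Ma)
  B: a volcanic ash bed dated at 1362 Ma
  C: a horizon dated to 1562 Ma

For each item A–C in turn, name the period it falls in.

Match each age against the start–end ranges in the excerpt: A = 518 Ma → Cambrian (538.8–485.4); B = 1362 Ma → Ectasian (1400–1200); C = 1562 Ma → Calymmian (1600–1400).

A — Cambrian; B — Ectasian; C — Calymmian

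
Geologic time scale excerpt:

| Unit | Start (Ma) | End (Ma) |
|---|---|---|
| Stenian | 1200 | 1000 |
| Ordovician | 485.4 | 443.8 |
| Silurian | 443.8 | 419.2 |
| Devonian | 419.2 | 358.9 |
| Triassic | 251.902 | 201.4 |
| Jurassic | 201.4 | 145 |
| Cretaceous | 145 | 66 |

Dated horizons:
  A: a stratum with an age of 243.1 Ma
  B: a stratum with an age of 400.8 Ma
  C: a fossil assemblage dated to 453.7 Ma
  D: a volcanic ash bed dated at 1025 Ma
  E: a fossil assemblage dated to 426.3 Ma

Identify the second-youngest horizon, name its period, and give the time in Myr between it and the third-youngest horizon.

B, in the Devonian; 25.5 million years to E

Sorted youngest-first by Ma: A (243.1), B (400.8), E (426.3), C (453.7), D (1025).
The second youngest is B at 400.8 Ma, which lies in 419.2–358.9 Ma: the Devonian.
The third youngest is E at 426.3 Ma; separation = |400.8 − 426.3| = 25.5 Myr.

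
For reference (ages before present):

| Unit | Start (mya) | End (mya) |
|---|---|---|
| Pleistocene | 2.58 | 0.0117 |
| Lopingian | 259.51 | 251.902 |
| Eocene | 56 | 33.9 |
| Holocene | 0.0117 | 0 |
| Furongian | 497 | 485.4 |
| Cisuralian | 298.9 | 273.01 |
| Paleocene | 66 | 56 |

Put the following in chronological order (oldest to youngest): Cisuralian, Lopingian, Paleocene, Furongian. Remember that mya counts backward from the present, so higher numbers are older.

Furongian, then Cisuralian, then Lopingian, then Paleocene

The oldest of these is Furongian (starts 497 Ma) and the youngest is Paleocene (ends 56 Ma).
In between, by decreasing start age: Cisuralian (298.9), Lopingian (259.51).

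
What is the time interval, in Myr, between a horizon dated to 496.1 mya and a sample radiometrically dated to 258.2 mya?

496.1 − 258.2 = 237.9 million years.

237.9 million years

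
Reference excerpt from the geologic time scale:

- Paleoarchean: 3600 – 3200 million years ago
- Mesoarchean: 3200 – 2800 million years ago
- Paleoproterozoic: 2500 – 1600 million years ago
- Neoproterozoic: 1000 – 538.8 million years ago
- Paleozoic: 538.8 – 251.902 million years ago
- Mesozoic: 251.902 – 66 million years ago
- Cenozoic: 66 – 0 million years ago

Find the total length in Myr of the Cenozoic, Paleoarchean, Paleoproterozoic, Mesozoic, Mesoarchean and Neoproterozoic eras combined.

Each duration: Cenozoic = 66; Paleoarchean = 400; Paleoproterozoic = 900; Mesozoic = 185.902; Mesoarchean = 400; Neoproterozoic = 461.2.
Sum: 66 + 400 + 900 + 185.902 + 400 + 461.2 = 2413.102 Myr.

2413.102 million years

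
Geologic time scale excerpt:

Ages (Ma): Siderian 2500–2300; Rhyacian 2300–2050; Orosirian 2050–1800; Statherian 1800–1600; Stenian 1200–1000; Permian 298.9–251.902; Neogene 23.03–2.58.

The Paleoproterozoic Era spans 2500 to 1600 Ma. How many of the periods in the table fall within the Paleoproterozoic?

4

Periods inside 2500–1600 Ma: Siderian, Rhyacian, Orosirian, Statherian — 4 in total.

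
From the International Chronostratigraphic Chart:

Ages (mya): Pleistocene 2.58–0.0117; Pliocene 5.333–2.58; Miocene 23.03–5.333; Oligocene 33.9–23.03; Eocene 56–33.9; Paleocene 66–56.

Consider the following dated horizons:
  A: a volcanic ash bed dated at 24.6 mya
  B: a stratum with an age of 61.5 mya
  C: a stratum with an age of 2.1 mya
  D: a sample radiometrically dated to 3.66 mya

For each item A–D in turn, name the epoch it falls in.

A — Oligocene; B — Paleocene; C — Pleistocene; D — Pliocene

Match each age against the start–end ranges in the excerpt: A = 24.6 Ma → Oligocene (33.9–23.03); B = 61.5 Ma → Paleocene (66–56); C = 2.1 Ma → Pleistocene (2.58–0.0117); D = 3.66 Ma → Pliocene (5.333–2.58).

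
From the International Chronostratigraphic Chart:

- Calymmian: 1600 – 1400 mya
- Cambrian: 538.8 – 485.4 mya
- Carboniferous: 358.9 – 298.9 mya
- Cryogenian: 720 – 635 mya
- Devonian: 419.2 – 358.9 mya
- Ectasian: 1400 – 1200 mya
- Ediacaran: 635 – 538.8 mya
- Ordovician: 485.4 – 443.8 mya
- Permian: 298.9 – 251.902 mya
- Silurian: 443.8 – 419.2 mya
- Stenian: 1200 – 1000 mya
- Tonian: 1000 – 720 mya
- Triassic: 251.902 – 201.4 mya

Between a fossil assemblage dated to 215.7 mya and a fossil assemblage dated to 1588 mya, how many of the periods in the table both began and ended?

11

The older date is 1588 Ma and the younger is 215.7 Ma.
Periods with start < 1588 and end > 215.7 Ma: Ectasian (1400–1200), Stenian (1200–1000), Tonian (1000–720), Cryogenian (720–635), Ediacaran (635–538.8), Cambrian (538.8–485.4), Ordovician (485.4–443.8), Silurian (443.8–419.2), Devonian (419.2–358.9), Carboniferous (358.9–298.9), Permian (298.9–251.902).
That is 11 complete periods.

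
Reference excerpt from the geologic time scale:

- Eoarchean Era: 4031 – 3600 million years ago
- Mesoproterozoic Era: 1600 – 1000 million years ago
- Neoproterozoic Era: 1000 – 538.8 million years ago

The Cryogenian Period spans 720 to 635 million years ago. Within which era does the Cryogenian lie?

The Cryogenian (720–635 Ma) lies entirely within 1000–538.8 Ma, the Neoproterozoic Era.

Neoproterozoic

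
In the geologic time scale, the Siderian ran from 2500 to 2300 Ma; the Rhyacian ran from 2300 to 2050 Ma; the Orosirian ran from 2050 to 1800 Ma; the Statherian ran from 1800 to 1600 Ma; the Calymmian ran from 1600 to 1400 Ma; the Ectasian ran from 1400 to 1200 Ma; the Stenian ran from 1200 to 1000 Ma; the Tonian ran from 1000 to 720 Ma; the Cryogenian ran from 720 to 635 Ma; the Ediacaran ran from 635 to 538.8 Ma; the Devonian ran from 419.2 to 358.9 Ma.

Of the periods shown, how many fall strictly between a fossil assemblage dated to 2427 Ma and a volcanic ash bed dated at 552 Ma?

2427 Ma sits inside the Siderian (2500–2300) and 552 Ma inside the Ediacaran (635–538.8); neither of those is wholly between the two dates.
The listed periods lying completely between them are Rhyacian, Orosirian, Statherian, Calymmian, Ectasian, Stenian, Tonian, Cryogenian — 8 in all.

8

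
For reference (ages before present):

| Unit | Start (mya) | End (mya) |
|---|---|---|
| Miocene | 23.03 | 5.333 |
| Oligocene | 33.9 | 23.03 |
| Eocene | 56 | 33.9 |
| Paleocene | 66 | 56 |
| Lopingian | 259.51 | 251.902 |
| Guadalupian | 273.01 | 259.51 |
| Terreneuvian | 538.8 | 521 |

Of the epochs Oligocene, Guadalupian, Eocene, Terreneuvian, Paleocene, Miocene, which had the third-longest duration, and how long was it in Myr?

Start − end for each: Oligocene 33.9 − 23.03 = 10.87; Guadalupian 273.01 − 259.51 = 13.5; Eocene 56 − 33.9 = 22.1; Terreneuvian 538.8 − 521 = 17.8; Paleocene 66 − 56 = 10; Miocene 23.03 − 5.333 = 17.697.
Ranking these from longest: Eocene > Terreneuvian > Miocene > Guadalupian > Oligocene > Paleocene.
Position 3 in that ranking is Miocene, which lasted 17.697 Myr.

Miocene, 17.697 million years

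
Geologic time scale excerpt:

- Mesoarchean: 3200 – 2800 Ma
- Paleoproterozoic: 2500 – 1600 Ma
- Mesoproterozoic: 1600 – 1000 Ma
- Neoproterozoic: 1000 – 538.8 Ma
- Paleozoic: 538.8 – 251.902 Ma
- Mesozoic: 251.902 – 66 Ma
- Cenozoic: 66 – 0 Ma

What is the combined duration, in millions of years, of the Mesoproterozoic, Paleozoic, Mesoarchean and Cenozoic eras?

1352.898 million years

Duration is start − end for each: (1600 − 1000) + (538.8 − 251.902) + (3200 − 2800) + (66 − 0).
That is 600 + 286.898 + 400 + 66, which totals 1352.898 million years.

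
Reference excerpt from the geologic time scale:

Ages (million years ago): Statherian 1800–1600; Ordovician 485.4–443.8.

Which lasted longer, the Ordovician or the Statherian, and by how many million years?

Ordovician: 485.4 − 443.8 = 41.6 Myr.
Statherian: 1800 − 1600 = 200 Myr.
Difference: 200 − 41.6 = 158.4 Myr, so the Statherian was longer.

Statherian, by 158.4 million years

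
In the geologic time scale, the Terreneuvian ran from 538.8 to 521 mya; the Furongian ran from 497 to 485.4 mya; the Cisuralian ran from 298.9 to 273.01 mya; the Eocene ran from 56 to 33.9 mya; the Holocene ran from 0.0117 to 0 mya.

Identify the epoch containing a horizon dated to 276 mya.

276 Ma lies between 298.9 and 273.01 Ma, so it falls in the Cisuralian.

Cisuralian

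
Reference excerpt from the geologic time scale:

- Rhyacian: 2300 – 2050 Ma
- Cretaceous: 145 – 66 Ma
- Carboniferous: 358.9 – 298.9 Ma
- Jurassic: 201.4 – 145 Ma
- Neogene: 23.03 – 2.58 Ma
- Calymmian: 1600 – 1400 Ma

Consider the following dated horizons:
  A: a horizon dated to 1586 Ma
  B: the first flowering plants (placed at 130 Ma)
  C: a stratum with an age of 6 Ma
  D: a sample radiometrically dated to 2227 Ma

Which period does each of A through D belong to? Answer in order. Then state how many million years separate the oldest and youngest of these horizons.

A — Calymmian; B — Cretaceous; C — Neogene; D — Rhyacian; span 2221 million years

Match each age against the start–end ranges in the excerpt: A = 1586 Ma → Calymmian (1600–1400); B = 130 Ma → Cretaceous (145–66); C = 6 Ma → Neogene (23.03–2.58); D = 2227 Ma → Rhyacian (2300–2050).
The largest age is 2227 Ma and the smallest is 6 Ma; their difference is 2221 Myr.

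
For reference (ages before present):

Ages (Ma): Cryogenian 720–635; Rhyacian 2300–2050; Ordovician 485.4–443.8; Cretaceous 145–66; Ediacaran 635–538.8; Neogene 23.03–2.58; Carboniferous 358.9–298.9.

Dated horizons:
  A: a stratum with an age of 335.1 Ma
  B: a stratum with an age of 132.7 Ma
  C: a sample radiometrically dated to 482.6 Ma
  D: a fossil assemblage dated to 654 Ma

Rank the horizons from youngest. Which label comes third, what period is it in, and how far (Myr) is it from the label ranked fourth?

C, in the Ordovician; 171.4 million years to D

Smaller Ma means younger, so youngest first: B 132.7 < A 335.1 < C 482.6 < D 654.
Counting 3 along gives C (482.6 Ma); the excerpt puts that inside the Ordovician, 485.4–443.8 Ma.
Next in line is D (654 Ma), and 654 − 482.6 = 171.4 Myr.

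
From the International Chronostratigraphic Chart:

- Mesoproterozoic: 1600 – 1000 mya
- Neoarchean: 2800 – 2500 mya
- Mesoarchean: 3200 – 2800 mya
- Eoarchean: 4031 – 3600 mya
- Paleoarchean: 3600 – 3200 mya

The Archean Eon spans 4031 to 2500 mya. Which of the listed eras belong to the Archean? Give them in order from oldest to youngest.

Eras with both bounds inside 4031–2500 Ma: Eoarchean (4031–3600), Paleoarchean (3600–3200), Mesoarchean (3200–2800), Neoarchean (2800–2500).

Eoarchean, Paleoarchean, Mesoarchean, Neoarchean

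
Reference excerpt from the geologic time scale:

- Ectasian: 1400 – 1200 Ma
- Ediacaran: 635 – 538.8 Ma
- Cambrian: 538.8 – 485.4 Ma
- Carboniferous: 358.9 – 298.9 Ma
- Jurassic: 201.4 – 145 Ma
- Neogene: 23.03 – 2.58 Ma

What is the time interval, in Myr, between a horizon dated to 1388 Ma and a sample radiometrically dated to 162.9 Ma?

1388 − 162.9 = 1225.1 million years.

1225.1 million years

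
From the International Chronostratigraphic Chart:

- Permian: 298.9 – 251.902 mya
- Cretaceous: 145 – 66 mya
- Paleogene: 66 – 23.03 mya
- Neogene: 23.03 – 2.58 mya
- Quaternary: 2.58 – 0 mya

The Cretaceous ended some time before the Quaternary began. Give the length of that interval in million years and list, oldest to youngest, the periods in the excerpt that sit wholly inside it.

63.42 million years; Paleogene, Neogene

End of Cretaceous = 66 Ma; start of Quaternary = 2.58 Ma.
Gap = 66 − 2.58 = 63.42 Myr.
Periods wholly inside 66–2.58 Ma: Paleogene (66–23.03), Neogene (23.03–2.58).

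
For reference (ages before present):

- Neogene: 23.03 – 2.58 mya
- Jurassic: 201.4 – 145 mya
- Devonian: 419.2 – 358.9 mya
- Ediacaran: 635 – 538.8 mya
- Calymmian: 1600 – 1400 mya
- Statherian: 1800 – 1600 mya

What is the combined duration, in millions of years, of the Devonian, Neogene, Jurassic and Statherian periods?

337.15 million years

Duration is start − end for each: (419.2 − 358.9) + (23.03 − 2.58) + (201.4 − 145) + (1800 − 1600).
That is 60.3 + 20.45 + 56.4 + 200, which totals 337.15 million years.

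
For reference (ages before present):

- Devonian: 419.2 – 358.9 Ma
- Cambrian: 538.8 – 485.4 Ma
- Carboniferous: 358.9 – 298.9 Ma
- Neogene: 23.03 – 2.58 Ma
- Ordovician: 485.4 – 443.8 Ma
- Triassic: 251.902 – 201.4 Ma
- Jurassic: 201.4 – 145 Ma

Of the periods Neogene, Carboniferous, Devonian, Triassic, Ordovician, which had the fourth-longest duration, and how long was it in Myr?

Durations: Neogene 20.45; Carboniferous 60; Devonian 60.3; Triassic 50.502; Ordovician 41.6 Myr.
Sorted longest-first: Devonian (60.3), Carboniferous (60), Triassic (50.502), Ordovician (41.6), Neogene (20.45).
The fourth longest is Ordovician at 41.6 Myr.

Ordovician, 41.6 million years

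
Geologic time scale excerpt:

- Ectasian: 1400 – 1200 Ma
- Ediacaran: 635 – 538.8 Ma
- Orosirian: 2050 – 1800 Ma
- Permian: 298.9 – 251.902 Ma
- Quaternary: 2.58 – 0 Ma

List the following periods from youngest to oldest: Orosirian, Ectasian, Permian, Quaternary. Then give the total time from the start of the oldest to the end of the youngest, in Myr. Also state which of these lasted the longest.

Quaternary → Permian → Ectasian → Orosirian; total span 2050 Myr; longest is Orosirian

From the excerpt: Orosirian 2050–1800; Ectasian 1400–1200; Permian 298.9–251.902; Quaternary 2.58–0 (Ma).
Larger Ma is earlier, so the oldest is Orosirian and the youngest is Quaternary; youngest to oldest: Quaternary, Permian, Ectasian, Orosirian.
Oldest start 2050 minus youngest end 0 gives 2050 Myr overall.
Individual lengths (start − end): Ectasian 200; Orosirian 250; Permian 46.998; Quaternary 2.58. The largest is Orosirian at 250 Myr.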